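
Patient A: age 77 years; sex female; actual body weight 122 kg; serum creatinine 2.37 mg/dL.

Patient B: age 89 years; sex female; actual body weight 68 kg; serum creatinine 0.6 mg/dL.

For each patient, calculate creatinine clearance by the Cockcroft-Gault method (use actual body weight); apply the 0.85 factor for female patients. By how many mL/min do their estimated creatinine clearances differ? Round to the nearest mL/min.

30 mL/min

Patient A: CrCl = (140 − 77) × 122 / (72 × 2.37) × 0.85 = 7686.0 / 170.64 × 0.85 ≈ 38.3 mL/min
Patient B: CrCl = (140 − 89) × 68 / (72 × 0.6) × 0.85 = 3468.0 / 43.20 × 0.85 ≈ 68.2 mL/min
|38.3 − 68.2| = 29.9 mL/min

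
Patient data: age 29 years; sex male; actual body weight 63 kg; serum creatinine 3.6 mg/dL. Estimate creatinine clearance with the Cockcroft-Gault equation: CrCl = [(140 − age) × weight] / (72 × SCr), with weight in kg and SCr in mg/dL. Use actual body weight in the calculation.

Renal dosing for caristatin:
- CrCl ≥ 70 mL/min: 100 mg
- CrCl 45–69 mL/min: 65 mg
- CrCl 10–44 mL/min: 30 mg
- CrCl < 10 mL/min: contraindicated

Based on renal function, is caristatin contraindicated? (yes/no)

no

CrCl = (140 − 29) × 63 / (72 × 3.6) = 6993.0 / 259.20 ≈ 27.0 mL/min
CrCl ≈ 27 mL/min, which is ≥ 10 mL/min.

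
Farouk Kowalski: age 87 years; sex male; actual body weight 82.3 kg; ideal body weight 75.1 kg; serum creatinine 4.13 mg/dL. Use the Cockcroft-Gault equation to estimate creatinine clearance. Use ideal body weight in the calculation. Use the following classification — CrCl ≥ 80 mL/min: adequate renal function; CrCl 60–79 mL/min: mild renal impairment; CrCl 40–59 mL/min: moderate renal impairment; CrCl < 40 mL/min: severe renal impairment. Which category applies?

CrCl = (140 − 87) × 75.1 / (72 × 4.13) = 3980.3 / 297.36 ≈ 13.4 mL/min
13 mL/min falls in the 'severe renal impairment' range.

severe renal impairment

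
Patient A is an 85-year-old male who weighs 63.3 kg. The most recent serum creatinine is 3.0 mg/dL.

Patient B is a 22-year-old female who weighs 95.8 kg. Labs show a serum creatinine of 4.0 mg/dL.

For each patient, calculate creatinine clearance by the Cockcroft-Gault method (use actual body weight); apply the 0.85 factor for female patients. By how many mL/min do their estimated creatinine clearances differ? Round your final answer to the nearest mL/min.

Patient A: CrCl = (140 − 85) × 63.3 / (72 × 3) = 3481.5 / 216.00 ≈ 16.1 mL/min
Patient B: CrCl = (140 − 22) × 95.8 / (72 × 4) × 0.85 = 11304.4 / 288.00 × 0.85 ≈ 33.4 mL/min
|16.1 − 33.4| = 17.3 mL/min

17 mL/min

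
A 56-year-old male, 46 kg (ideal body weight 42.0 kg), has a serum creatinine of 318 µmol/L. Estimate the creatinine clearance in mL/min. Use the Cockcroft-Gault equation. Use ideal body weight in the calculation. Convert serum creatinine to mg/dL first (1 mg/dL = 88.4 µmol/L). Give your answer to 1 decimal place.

SCr = 318 / 88.4 = 3.597 mg/dL
CrCl = (140 − 56) × 42 / (72 × 3.597) = 3528.0 / 258.98 ≈ 13.6 mL/min

13.6 mL/min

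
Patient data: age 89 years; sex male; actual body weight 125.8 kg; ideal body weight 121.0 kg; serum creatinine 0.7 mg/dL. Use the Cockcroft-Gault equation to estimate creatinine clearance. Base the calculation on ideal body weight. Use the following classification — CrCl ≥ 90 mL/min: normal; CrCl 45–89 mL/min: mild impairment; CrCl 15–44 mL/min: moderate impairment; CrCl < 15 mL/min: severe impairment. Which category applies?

normal

CrCl = (140 − 89) × 121 / (72 × 0.7) = 6171.0 / 50.40 ≈ 122.4 mL/min
122 mL/min falls in the 'normal' range.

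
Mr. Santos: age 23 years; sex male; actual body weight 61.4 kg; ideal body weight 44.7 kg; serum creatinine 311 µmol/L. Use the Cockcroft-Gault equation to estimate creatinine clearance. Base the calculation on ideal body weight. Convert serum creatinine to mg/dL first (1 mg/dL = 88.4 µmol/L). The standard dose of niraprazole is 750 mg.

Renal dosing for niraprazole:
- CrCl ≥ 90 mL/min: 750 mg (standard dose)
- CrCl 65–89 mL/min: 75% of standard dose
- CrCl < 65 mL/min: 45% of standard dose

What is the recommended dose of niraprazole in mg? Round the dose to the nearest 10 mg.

340 mg

SCr = 311 / 88.4 = 3.518 mg/dL
CrCl = (140 − 23) × 44.7 / (72 × 3.518) = 5229.9 / 253.30 ≈ 20.6 mL/min
CrCl ≈ 21 mL/min → bracket < 65 mL/min.
45% of 750 mg = 337.5 mg → 340 mg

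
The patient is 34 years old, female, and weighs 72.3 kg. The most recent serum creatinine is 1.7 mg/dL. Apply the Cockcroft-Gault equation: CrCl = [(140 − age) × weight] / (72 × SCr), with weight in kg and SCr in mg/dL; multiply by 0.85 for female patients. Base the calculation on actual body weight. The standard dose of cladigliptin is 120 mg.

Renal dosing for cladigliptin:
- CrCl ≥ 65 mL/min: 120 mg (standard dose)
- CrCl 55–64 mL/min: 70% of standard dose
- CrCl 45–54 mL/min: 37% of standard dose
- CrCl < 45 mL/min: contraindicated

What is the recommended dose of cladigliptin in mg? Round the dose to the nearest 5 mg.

CrCl = (140 − 34) × 72.3 / (72 × 1.7) × 0.85 = 7663.8 / 122.40 × 0.85 ≈ 53.2 mL/min
CrCl ≈ 53 mL/min → bracket 45–54 mL/min.
37% of 120 mg = 44.4 mg → 45 mg

45 mg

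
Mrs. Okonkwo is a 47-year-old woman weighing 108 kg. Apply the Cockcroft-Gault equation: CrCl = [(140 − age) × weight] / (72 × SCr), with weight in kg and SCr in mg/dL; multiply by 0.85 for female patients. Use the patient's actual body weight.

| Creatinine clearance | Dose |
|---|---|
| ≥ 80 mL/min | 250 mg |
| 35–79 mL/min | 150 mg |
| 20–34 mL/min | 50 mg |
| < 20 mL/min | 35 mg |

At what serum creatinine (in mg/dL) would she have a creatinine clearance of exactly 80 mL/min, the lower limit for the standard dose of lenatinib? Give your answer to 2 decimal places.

1.48 mg/dL

Standard dose requires CrCl ≥ 80 mL/min.
Set (140 − 47) × 108 × 0.85 / (72 × SCr) = 80
SCr = (140 − 47) × 108 × 0.85 / (72 × 80) = 1.482 mg/dL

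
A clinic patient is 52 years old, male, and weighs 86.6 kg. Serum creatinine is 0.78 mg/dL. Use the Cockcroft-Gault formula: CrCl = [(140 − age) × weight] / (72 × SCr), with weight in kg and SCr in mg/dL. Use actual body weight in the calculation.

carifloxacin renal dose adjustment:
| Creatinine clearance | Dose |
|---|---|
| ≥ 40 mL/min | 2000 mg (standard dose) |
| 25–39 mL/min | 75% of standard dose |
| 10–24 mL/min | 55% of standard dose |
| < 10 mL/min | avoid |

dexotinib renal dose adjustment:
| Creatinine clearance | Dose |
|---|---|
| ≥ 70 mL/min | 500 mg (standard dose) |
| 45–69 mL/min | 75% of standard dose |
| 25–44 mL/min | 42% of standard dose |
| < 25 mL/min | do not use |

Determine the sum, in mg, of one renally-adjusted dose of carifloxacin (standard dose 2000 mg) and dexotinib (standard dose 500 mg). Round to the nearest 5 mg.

CrCl = (140 − 52) × 86.6 / (72 × 0.78) = 7620.8 / 56.16 ≈ 135.7 mL/min
CrCl ≈ 136 mL/min.
carifloxacin: ≥ 40 mL/min → 100% of 2000 mg = 2000 mg.
dexotinib: ≥ 70 mL/min → 100% of 500 mg = 500 mg.
Total = 2000 + 500 = 2500 mg.

2500 mg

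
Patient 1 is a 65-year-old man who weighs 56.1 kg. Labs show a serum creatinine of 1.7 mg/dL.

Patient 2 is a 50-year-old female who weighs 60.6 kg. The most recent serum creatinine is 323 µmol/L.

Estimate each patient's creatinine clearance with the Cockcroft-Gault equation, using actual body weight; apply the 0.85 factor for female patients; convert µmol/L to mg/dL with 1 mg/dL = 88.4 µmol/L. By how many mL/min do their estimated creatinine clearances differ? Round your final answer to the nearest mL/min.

17 mL/min

Patient 1: CrCl = (140 − 65) × 56.1 / (72 × 1.7) = 4207.5 / 122.40 ≈ 34.4 mL/min
Patient 2: SCr = 323 / 88.4 = 3.654 mg/dL
Patient 2: CrCl = (140 − 50) × 60.6 / (72 × 3.654) × 0.85 = 5454.0 / 263.09 × 0.85 ≈ 17.6 mL/min
|34.4 − 17.6| = 16.8 mL/min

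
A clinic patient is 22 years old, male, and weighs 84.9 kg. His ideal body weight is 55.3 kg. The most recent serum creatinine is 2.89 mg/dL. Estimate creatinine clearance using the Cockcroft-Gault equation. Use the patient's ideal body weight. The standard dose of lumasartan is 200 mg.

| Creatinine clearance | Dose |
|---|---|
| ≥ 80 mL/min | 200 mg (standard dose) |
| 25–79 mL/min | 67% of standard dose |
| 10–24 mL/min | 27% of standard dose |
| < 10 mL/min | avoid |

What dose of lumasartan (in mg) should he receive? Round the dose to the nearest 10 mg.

130 mg

CrCl = (140 − 22) × 55.3 / (72 × 2.89) = 6525.4 / 208.08 ≈ 31.4 mL/min
CrCl ≈ 31 mL/min → bracket 25–79 mL/min.
67% of 200 mg = 134 mg → 130 mg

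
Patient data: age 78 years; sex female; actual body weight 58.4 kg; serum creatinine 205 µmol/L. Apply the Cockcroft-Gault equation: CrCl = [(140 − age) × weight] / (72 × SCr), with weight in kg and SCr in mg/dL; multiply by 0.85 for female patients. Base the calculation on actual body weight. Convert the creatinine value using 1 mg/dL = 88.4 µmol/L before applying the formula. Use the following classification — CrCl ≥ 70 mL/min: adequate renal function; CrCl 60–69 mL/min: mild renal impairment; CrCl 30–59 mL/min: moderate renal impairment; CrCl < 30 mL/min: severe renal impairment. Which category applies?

SCr = 205 / 88.4 = 2.319 mg/dL
CrCl = (140 − 78) × 58.4 / (72 × 2.319) × 0.85 = 3620.8 / 166.97 × 0.85 ≈ 18.4 mL/min
18 mL/min falls in the 'severe renal impairment' range.

severe renal impairment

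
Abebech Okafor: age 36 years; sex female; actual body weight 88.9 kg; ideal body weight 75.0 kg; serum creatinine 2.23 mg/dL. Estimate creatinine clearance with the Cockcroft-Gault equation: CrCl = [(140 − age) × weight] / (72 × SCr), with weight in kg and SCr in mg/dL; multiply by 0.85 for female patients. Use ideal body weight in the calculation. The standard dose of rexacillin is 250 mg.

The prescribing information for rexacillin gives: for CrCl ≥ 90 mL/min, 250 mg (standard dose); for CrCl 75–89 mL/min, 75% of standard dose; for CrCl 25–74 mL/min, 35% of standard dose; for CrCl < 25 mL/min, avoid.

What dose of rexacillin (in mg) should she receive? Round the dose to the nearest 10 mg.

CrCl = (140 − 36) × 75 / (72 × 2.23) × 0.85 = 7800.0 / 160.56 × 0.85 ≈ 41.3 mL/min
CrCl ≈ 41 mL/min → bracket 25–74 mL/min.
35% of 250 mg = 87.5 mg → 90 mg

90 mg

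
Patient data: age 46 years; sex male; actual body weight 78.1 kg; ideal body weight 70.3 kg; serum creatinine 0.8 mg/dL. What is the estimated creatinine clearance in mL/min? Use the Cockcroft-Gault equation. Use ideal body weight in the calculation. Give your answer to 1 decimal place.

114.7 mL/min

CrCl = (140 − 46) × 70.3 / (72 × 0.8) = 6608.2 / 57.60 ≈ 114.7 mL/min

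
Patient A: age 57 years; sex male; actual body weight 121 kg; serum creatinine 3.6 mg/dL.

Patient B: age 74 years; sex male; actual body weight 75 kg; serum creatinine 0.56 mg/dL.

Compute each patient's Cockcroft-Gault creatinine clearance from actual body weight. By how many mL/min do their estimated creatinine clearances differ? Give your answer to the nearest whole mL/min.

Patient A: CrCl = (140 − 57) × 121 / (72 × 3.6) = 10043.0 / 259.20 ≈ 38.7 mL/min
Patient B: CrCl = (140 − 74) × 75 / (72 × 0.56) = 4950.0 / 40.32 ≈ 122.8 mL/min
|38.7 − 122.8| = 84.1 mL/min

84 mL/min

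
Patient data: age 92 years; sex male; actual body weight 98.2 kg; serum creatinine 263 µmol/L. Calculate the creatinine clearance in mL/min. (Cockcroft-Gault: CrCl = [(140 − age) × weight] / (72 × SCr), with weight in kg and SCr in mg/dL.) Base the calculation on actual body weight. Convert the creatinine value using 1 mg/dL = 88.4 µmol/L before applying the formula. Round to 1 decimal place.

22.0 mL/min

SCr = 263 / 88.4 = 2.975 mg/dL
CrCl = (140 − 92) × 98.2 / (72 × 2.975) = 4713.6 / 214.20 ≈ 22.0 mL/min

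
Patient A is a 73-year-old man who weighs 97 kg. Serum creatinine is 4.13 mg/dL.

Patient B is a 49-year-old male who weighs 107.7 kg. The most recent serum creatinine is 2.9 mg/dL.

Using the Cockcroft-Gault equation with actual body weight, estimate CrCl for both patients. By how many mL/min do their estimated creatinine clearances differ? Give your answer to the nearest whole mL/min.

Patient A: CrCl = (140 − 73) × 97 / (72 × 4.13) = 6499.0 / 297.36 ≈ 21.9 mL/min
Patient B: CrCl = (140 − 49) × 107.7 / (72 × 2.9) = 9800.7 / 208.80 ≈ 46.9 mL/min
|21.9 − 46.9| = 25.0 mL/min

25 mL/min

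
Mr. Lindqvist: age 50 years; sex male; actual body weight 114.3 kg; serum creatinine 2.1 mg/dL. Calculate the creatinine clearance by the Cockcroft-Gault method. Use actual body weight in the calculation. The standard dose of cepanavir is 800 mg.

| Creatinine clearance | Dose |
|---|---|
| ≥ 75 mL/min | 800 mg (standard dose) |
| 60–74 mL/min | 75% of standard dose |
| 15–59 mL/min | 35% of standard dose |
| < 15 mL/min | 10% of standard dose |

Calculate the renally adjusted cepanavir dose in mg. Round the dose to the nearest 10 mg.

CrCl = (140 − 50) × 114.3 / (72 × 2.1) = 10287.0 / 151.20 ≈ 68.0 mL/min
CrCl ≈ 68 mL/min → bracket 60–74 mL/min.
75% of 800 mg = 600 mg

600 mg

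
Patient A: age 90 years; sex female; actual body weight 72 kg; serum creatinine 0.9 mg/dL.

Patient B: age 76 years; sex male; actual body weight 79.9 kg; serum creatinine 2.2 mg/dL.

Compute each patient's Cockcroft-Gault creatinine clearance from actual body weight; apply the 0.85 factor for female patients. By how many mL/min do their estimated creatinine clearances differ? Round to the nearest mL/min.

15 mL/min

Patient A: CrCl = (140 − 90) × 72 / (72 × 0.9) × 0.85 = 3600.0 / 64.80 × 0.85 ≈ 47.2 mL/min
Patient B: CrCl = (140 − 76) × 79.9 / (72 × 2.2) = 5113.6 / 158.40 ≈ 32.3 mL/min
|47.2 − 32.3| = 14.9 mL/min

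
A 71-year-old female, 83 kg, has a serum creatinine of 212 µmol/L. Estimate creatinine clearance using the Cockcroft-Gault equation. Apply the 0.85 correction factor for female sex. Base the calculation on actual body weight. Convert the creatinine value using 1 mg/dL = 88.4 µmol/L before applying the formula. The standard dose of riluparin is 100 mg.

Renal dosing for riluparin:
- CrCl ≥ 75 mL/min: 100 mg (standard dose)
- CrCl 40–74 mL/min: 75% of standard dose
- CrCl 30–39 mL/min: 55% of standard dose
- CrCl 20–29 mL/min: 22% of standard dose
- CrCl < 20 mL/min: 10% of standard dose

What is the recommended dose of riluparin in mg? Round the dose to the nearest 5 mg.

20 mg

SCr = 212 / 88.4 = 2.398 mg/dL
CrCl = (140 − 71) × 83 / (72 × 2.398) × 0.85 = 5727.0 / 172.66 × 0.85 ≈ 28.2 mL/min
CrCl ≈ 28 mL/min → bracket 20–29 mL/min.
22% of 100 mg = 22 mg → 20 mg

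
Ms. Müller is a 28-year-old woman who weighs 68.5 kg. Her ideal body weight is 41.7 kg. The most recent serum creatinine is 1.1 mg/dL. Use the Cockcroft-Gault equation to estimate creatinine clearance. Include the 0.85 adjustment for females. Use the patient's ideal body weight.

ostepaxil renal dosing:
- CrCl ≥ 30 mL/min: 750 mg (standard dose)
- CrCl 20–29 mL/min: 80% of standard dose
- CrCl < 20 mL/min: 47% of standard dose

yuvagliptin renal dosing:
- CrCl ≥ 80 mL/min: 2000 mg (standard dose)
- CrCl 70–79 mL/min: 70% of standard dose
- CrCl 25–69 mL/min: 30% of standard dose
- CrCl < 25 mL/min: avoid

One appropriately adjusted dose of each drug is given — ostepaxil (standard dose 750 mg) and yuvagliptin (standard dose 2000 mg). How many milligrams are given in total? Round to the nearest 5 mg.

CrCl = (140 − 28) × 41.7 / (72 × 1.1) × 0.85 = 4670.4 / 79.20 × 0.85 ≈ 50.1 mL/min
CrCl ≈ 50 mL/min.
ostepaxil: ≥ 30 mL/min → 100% of 750 mg = 750 mg.
yuvagliptin: 25–69 mL/min → 30% of 2000 mg = 600 mg.
Total = 750 + 600 = 1350 mg.

1350 mg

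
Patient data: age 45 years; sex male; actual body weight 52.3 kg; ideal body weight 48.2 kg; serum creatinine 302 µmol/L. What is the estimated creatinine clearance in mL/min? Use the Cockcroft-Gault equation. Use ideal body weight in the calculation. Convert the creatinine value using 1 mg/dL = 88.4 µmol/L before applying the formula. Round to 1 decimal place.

18.6 mL/min

SCr = 302 / 88.4 = 3.416 mg/dL
CrCl = (140 − 45) × 48.2 / (72 × 3.416) = 4579.0 / 245.95 ≈ 18.6 mL/min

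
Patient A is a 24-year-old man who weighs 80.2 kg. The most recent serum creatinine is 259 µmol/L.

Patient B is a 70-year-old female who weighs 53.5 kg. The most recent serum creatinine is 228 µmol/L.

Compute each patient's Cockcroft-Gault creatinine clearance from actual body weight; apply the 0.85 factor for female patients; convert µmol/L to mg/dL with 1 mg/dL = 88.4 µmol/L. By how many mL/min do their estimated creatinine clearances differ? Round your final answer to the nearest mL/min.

Patient A: SCr = 259 / 88.4 = 2.93 mg/dL
Patient A: CrCl = (140 − 24) × 80.2 / (72 × 2.93) = 9303.2 / 210.96 ≈ 44.1 mL/min
Patient B: SCr = 228 / 88.4 = 2.579 mg/dL
Patient B: CrCl = (140 − 70) × 53.5 / (72 × 2.579) × 0.85 = 3745.0 / 185.69 × 0.85 ≈ 17.1 mL/min
|44.1 − 17.1| = 27.0 mL/min

27 mL/min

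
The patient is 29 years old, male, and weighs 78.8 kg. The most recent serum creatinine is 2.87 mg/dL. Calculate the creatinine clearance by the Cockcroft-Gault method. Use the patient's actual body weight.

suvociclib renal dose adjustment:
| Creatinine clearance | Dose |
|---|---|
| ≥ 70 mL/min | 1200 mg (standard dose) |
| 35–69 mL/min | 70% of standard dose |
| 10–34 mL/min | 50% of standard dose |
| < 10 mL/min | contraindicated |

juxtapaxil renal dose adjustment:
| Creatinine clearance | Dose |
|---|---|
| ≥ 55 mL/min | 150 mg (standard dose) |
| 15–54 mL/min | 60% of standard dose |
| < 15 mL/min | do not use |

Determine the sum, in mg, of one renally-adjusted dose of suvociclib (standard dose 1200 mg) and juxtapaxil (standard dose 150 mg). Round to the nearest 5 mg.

CrCl = (140 − 29) × 78.8 / (72 × 2.87) = 8746.8 / 206.64 ≈ 42.3 mL/min
CrCl ≈ 42 mL/min.
suvociclib: 35–69 mL/min → 70% of 1200 mg = 840 mg.
juxtapaxil: 15–54 mL/min → 60% of 150 mg = 90 mg.
Total = 840 + 90 = 930 mg.

930 mg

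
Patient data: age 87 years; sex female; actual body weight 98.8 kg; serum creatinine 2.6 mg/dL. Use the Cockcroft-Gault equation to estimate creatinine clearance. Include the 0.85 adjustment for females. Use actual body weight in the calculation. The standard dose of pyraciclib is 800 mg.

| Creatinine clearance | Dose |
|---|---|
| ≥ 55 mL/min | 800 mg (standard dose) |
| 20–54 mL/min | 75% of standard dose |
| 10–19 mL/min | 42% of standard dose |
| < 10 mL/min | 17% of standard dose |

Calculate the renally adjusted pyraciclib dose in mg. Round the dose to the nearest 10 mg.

600 mg

CrCl = (140 − 87) × 98.8 / (72 × 2.6) × 0.85 = 5236.4 / 187.20 × 0.85 ≈ 23.8 mL/min
CrCl ≈ 24 mL/min → bracket 20–54 mL/min.
75% of 800 mg = 600 mg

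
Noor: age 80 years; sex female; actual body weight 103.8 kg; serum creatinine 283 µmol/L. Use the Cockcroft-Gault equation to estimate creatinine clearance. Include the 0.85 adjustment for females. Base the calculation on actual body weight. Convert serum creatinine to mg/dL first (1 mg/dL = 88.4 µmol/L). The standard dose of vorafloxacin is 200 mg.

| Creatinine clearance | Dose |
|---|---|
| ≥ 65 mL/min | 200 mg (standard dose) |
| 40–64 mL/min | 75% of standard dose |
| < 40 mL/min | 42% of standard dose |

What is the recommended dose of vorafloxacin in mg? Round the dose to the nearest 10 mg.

SCr = 283 / 88.4 = 3.201 mg/dL
CrCl = (140 − 80) × 103.8 / (72 × 3.201) × 0.85 = 6228.0 / 230.47 × 0.85 ≈ 23.0 mL/min
CrCl ≈ 23 mL/min → bracket < 40 mL/min.
42% of 200 mg = 84 mg → 80 mg

80 mg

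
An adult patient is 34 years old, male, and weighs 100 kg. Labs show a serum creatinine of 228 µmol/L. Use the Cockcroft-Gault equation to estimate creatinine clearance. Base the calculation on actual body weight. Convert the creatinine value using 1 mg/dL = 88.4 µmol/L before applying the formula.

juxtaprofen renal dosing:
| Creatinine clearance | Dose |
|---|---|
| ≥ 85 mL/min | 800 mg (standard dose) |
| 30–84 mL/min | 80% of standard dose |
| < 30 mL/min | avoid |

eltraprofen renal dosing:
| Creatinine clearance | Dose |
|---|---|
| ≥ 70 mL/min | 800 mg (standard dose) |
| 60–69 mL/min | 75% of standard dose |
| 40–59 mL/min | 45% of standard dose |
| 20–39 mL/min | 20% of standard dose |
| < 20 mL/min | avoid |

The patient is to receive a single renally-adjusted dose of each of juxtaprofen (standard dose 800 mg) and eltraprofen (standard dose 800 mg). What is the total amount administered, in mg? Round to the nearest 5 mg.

1000 mg

SCr = 228 / 88.4 = 2.579 mg/dL
CrCl = (140 − 34) × 100 / (72 × 2.579) = 10600.0 / 185.69 ≈ 57.1 mL/min
CrCl ≈ 57 mL/min.
juxtaprofen: 30–84 mL/min → 80% of 800 mg = 640 mg.
eltraprofen: 40–59 mL/min → 45% of 800 mg = 360 mg.
Total = 640 + 360 = 1000 mg.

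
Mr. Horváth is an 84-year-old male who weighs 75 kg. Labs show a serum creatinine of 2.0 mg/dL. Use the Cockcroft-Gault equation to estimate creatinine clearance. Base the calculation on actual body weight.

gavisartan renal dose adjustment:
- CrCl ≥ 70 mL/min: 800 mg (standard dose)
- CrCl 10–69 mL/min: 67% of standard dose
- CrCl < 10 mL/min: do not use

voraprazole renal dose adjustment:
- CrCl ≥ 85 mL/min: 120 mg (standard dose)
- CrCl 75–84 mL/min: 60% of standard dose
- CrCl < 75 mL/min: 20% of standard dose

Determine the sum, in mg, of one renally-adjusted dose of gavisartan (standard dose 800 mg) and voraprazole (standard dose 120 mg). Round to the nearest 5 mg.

560 mg

CrCl = (140 − 84) × 75 / (72 × 2) = 4200.0 / 144.00 ≈ 29.2 mL/min
CrCl ≈ 29 mL/min.
gavisartan: 10–69 mL/min → 67% of 800 mg = 536 mg.
voraprazole: < 75 mL/min → 20% of 120 mg = 24 mg.
Total = 536 + 24 = 560 mg.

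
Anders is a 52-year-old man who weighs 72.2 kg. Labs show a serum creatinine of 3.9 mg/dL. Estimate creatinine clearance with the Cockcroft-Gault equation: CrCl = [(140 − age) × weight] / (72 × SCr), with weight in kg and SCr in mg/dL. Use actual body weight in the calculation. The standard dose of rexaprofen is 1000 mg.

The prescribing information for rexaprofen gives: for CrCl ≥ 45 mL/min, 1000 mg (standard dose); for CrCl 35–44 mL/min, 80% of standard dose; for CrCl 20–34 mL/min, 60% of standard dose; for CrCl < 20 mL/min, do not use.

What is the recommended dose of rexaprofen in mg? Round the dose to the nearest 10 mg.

600 mg

CrCl = (140 − 52) × 72.2 / (72 × 3.9) = 6353.6 / 280.80 ≈ 22.6 mL/min
CrCl ≈ 23 mL/min → bracket 20–34 mL/min.
60% of 1000 mg = 600 mg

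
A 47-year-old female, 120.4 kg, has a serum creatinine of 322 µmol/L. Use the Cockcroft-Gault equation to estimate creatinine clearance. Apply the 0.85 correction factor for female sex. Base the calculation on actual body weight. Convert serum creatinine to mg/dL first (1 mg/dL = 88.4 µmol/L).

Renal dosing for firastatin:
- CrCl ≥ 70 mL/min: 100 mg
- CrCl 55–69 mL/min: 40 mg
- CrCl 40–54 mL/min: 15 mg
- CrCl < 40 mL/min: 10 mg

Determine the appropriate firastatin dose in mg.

10 mg

SCr = 322 / 88.4 = 3.643 mg/dL
CrCl = (140 − 47) × 120.4 / (72 × 3.643) × 0.85 = 11197.2 / 262.30 × 0.85 ≈ 36.3 mL/min
CrCl ≈ 36 mL/min → bracket < 40 mL/min.
Dose for this bracket: 10 mg.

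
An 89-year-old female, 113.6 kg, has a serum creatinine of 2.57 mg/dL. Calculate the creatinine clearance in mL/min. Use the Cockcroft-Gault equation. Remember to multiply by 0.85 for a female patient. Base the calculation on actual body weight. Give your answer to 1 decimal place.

CrCl = (140 − 89) × 113.6 / (72 × 2.57) × 0.85 = 5793.6 / 185.04 × 0.85 ≈ 26.6 mL/min

26.6 mL/min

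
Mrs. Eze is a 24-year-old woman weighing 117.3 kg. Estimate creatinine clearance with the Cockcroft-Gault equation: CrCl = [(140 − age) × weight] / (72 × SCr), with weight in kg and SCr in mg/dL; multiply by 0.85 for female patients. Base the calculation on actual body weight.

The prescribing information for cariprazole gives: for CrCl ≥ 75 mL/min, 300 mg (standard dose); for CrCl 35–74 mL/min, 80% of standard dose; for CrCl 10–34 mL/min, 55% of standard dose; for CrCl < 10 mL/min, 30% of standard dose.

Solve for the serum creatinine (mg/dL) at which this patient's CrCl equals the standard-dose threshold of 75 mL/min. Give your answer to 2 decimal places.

2.14 mg/dL

Standard dose requires CrCl ≥ 75 mL/min.
Set (140 − 24) × 117.3 × 0.85 / (72 × SCr) = 75
SCr = (140 − 24) × 117.3 × 0.85 / (72 × 75) = 2.142 mg/dL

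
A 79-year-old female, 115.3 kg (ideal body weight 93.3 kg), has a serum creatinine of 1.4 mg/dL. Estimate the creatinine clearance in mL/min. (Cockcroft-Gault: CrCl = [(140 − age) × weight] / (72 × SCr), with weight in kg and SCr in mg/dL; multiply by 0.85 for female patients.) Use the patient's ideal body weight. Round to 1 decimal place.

48.0 mL/min

CrCl = (140 − 79) × 93.3 / (72 × 1.4) × 0.85 = 5691.3 / 100.80 × 0.85 ≈ 48.0 mL/min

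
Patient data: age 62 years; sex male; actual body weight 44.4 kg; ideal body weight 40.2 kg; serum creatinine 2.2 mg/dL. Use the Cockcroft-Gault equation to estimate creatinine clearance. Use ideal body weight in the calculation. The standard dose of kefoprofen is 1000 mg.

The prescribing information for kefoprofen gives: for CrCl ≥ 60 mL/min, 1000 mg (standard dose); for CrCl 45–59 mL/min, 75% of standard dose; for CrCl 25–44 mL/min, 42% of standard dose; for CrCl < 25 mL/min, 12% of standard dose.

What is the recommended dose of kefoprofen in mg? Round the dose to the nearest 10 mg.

120 mg

CrCl = (140 − 62) × 40.2 / (72 × 2.2) = 3135.6 / 158.40 ≈ 19.8 mL/min
CrCl ≈ 20 mL/min → bracket < 25 mL/min.
12% of 1000 mg = 120 mg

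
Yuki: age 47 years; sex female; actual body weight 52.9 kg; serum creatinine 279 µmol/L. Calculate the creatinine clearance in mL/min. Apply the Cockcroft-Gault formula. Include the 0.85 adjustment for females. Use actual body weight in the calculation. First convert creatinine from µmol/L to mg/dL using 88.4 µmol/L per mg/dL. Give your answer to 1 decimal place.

18.4 mL/min

SCr = 279 / 88.4 = 3.156 mg/dL
CrCl = (140 − 47) × 52.9 / (72 × 3.156) × 0.85 = 4919.7 / 227.23 × 0.85 ≈ 18.4 mL/min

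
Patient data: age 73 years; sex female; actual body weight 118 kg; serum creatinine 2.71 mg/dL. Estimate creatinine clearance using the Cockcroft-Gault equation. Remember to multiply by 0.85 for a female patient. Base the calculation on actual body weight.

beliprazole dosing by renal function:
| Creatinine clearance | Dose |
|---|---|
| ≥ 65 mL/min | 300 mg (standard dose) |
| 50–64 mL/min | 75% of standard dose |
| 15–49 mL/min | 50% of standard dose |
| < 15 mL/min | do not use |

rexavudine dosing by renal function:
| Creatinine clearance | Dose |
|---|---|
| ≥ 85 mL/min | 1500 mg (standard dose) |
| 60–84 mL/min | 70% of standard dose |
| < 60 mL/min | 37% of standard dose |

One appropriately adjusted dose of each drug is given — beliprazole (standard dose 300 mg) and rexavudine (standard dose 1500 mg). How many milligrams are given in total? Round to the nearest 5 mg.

705 mg

CrCl = (140 − 73) × 118 / (72 × 2.71) × 0.85 = 7906.0 / 195.12 × 0.85 ≈ 34.4 mL/min
CrCl ≈ 34 mL/min.
beliprazole: 15–49 mL/min → 50% of 300 mg = 150 mg.
rexavudine: < 60 mL/min → 37% of 1500 mg = 555 mg.
Total = 150 + 555 = 705 mg.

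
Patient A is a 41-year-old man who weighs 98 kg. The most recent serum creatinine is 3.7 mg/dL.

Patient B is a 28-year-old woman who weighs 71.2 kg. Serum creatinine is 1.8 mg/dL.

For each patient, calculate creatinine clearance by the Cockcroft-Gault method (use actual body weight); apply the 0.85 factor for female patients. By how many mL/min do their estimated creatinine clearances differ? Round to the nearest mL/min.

Patient A: CrCl = (140 − 41) × 98 / (72 × 3.7) = 9702.0 / 266.40 ≈ 36.4 mL/min
Patient B: CrCl = (140 − 28) × 71.2 / (72 × 1.8) × 0.85 = 7974.4 / 129.60 × 0.85 ≈ 52.3 mL/min
|36.4 − 52.3| = 15.9 mL/min

16 mL/min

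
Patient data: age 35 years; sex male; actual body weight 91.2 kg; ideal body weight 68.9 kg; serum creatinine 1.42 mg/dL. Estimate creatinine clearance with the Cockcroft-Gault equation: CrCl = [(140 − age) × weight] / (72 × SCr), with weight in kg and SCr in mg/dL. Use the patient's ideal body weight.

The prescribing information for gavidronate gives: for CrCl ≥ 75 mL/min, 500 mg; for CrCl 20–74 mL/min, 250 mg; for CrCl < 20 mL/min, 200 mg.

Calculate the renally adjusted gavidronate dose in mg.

CrCl = (140 − 35) × 68.9 / (72 × 1.42) = 7234.5 / 102.24 ≈ 70.8 mL/min
CrCl ≈ 71 mL/min → bracket 20–74 mL/min.
Dose for this bracket: 250 mg.

250 mg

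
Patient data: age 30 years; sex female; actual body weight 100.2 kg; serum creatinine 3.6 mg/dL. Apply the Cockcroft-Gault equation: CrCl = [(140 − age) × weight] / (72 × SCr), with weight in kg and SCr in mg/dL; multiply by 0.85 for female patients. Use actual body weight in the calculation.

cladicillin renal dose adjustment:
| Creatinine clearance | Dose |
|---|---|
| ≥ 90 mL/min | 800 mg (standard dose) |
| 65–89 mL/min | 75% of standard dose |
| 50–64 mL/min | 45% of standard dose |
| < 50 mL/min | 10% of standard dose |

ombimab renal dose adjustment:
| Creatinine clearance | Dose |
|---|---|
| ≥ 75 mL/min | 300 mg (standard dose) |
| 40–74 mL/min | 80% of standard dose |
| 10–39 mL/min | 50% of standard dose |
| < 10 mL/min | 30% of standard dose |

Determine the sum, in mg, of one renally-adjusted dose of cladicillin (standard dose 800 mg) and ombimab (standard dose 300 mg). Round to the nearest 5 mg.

230 mg

CrCl = (140 − 30) × 100.2 / (72 × 3.6) × 0.85 = 11022.0 / 259.20 × 0.85 ≈ 36.1 mL/min
CrCl ≈ 36 mL/min.
cladicillin: < 50 mL/min → 10% of 800 mg = 80 mg.
ombimab: 10–39 mL/min → 50% of 300 mg = 150 mg.
Total = 80 + 150 = 230 mg.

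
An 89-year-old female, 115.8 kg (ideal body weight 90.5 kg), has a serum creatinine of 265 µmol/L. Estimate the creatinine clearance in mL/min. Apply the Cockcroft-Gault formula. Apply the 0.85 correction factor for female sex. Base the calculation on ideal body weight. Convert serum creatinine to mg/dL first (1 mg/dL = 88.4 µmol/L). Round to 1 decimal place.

18.2 mL/min

SCr = 265 / 88.4 = 2.998 mg/dL
CrCl = (140 − 89) × 90.5 / (72 × 2.998) × 0.85 = 4615.5 / 215.86 × 0.85 ≈ 18.2 mL/min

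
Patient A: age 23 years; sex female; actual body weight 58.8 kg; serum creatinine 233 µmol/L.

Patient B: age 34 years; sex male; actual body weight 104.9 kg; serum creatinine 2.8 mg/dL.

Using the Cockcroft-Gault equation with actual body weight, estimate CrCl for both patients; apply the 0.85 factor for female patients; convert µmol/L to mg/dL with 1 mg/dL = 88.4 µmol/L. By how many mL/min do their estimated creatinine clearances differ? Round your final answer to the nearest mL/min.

24 mL/min

Patient A: SCr = 233 / 88.4 = 2.636 mg/dL
Patient A: CrCl = (140 − 23) × 58.8 / (72 × 2.636) × 0.85 = 6879.6 / 189.79 × 0.85 ≈ 30.8 mL/min
Patient B: CrCl = (140 − 34) × 104.9 / (72 × 2.8) = 11119.4 / 201.60 ≈ 55.2 mL/min
|30.8 − 55.2| = 24.4 mL/min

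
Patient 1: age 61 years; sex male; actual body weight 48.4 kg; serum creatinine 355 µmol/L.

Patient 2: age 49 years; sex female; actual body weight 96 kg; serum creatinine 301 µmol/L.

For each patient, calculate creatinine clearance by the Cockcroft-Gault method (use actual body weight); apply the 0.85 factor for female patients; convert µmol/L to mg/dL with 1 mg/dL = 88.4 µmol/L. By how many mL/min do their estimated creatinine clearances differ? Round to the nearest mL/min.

17 mL/min

Patient 1: SCr = 355 / 88.4 = 4.016 mg/dL
Patient 1: CrCl = (140 − 61) × 48.4 / (72 × 4.016) = 3823.6 / 289.15 ≈ 13.2 mL/min
Patient 2: SCr = 301 / 88.4 = 3.405 mg/dL
Patient 2: CrCl = (140 − 49) × 96 / (72 × 3.405) × 0.85 = 8736.0 / 245.16 × 0.85 ≈ 30.3 mL/min
|13.2 − 30.3| = 17.1 mL/min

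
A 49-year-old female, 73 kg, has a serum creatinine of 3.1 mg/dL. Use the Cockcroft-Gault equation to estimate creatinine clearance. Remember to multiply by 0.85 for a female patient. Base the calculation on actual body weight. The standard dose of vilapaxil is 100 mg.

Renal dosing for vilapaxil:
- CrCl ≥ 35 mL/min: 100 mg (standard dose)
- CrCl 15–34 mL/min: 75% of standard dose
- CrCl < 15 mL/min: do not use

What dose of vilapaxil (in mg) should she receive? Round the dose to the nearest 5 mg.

75 mg

CrCl = (140 − 49) × 73 / (72 × 3.1) × 0.85 = 6643.0 / 223.20 × 0.85 ≈ 25.3 mL/min
CrCl ≈ 25 mL/min → bracket 15–34 mL/min.
75% of 100 mg = 75 mg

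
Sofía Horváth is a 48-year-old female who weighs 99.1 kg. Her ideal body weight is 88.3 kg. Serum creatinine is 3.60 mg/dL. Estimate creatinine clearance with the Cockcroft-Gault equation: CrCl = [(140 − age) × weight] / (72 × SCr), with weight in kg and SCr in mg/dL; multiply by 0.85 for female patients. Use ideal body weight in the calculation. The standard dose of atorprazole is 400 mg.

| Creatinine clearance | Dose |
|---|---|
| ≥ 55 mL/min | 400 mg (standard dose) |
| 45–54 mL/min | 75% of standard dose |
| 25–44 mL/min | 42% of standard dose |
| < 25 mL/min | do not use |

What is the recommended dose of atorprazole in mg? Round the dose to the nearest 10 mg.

CrCl = (140 − 48) × 88.3 / (72 × 3.6) × 0.85 = 8123.6 / 259.20 × 0.85 ≈ 26.6 mL/min
CrCl ≈ 27 mL/min → bracket 25–44 mL/min.
42% of 400 mg = 168 mg → 170 mg

170 mg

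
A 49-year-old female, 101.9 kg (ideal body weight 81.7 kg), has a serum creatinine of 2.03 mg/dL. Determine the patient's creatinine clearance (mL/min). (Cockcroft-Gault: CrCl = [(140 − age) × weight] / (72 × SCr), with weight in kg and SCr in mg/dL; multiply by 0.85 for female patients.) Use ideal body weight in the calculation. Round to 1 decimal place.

CrCl = (140 − 49) × 81.7 / (72 × 2.03) × 0.85 = 7434.7 / 146.16 × 0.85 ≈ 43.2 mL/min

43.2 mL/min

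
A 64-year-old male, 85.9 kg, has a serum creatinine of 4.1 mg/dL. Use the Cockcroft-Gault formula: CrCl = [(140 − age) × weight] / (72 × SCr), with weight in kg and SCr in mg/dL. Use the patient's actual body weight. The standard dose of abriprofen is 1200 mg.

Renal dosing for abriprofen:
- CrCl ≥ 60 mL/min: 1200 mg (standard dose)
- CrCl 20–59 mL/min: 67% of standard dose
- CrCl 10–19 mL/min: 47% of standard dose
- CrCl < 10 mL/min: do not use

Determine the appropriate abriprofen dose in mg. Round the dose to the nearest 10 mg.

CrCl = (140 − 64) × 85.9 / (72 × 4.1) = 6528.4 / 295.20 ≈ 22.1 mL/min
CrCl ≈ 22 mL/min → bracket 20–59 mL/min.
67% of 1200 mg = 804 mg → 800 mg

800 mg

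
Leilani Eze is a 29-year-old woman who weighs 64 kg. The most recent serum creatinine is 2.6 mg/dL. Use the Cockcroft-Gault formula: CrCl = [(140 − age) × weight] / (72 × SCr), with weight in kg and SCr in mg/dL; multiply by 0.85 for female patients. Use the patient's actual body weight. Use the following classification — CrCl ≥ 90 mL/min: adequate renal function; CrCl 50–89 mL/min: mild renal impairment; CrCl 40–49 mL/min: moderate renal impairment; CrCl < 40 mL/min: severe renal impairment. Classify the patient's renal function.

severe renal impairment

CrCl = (140 − 29) × 64 / (72 × 2.6) × 0.85 = 7104.0 / 187.20 × 0.85 ≈ 32.3 mL/min
32 mL/min falls in the 'severe renal impairment' range.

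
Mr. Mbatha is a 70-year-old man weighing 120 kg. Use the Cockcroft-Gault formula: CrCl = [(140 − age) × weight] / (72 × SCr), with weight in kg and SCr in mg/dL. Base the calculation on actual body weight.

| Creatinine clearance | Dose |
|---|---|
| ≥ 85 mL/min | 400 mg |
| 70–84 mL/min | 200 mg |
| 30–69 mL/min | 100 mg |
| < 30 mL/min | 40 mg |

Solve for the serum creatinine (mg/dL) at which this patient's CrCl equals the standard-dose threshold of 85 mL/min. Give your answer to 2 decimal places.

1.37 mg/dL

Standard dose requires CrCl ≥ 85 mL/min.
Set (140 − 70) × 120 / (72 × SCr) = 85
SCr = (140 − 70) × 120 / (72 × 85) = 1.373 mg/dL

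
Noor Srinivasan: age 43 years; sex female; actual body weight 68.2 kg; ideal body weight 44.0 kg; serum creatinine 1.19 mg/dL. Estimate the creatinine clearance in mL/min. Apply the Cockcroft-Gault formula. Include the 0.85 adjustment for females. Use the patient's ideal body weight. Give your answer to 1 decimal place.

CrCl = (140 − 43) × 44 / (72 × 1.19) × 0.85 = 4268.0 / 85.68 × 0.85 ≈ 42.3 mL/min

42.3 mL/min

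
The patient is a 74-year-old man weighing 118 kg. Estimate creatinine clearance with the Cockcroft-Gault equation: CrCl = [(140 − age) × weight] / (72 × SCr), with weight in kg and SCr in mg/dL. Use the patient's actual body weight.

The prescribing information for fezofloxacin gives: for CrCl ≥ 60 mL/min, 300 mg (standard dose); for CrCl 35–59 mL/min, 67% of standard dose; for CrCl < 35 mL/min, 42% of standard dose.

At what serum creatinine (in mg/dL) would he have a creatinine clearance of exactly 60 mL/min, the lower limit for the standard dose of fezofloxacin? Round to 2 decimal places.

1.80 mg/dL

Standard dose requires CrCl ≥ 60 mL/min.
Set (140 − 74) × 118 / (72 × SCr) = 60
SCr = (140 − 74) × 118 / (72 × 60) = 1.803 mg/dL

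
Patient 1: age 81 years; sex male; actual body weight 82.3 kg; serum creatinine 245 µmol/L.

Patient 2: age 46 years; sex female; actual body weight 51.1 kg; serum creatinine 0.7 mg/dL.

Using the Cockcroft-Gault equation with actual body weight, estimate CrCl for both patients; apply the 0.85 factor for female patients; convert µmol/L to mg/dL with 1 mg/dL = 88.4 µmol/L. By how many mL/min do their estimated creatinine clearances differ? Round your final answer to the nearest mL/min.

Patient 1: SCr = 245 / 88.4 = 2.771 mg/dL
Patient 1: CrCl = (140 − 81) × 82.3 / (72 × 2.771) = 4855.7 / 199.51 ≈ 24.3 mL/min
Patient 2: CrCl = (140 − 46) × 51.1 / (72 × 0.7) × 0.85 = 4803.4 / 50.40 × 0.85 ≈ 81.0 mL/min
|24.3 − 81.0| = 56.7 mL/min

57 mL/min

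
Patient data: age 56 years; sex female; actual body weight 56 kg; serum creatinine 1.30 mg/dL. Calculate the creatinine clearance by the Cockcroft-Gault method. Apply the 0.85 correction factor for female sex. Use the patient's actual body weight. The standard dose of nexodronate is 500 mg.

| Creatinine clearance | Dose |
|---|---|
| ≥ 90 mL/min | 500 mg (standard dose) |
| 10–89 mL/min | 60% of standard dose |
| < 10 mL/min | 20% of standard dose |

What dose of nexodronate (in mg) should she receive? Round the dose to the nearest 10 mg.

300 mg

CrCl = (140 − 56) × 56 / (72 × 1.3) × 0.85 = 4704.0 / 93.60 × 0.85 ≈ 42.7 mL/min
CrCl ≈ 43 mL/min → bracket 10–89 mL/min.
60% of 500 mg = 300 mg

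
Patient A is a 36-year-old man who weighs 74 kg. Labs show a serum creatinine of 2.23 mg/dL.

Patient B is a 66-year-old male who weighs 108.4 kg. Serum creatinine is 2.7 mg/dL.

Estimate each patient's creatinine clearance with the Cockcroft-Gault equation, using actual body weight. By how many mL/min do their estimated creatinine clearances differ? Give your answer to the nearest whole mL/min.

7 mL/min

Patient A: CrCl = (140 − 36) × 74 / (72 × 2.23) = 7696.0 / 160.56 ≈ 47.9 mL/min
Patient B: CrCl = (140 − 66) × 108.4 / (72 × 2.7) = 8021.6 / 194.40 ≈ 41.3 mL/min
|47.9 − 41.3| = 6.6 mL/min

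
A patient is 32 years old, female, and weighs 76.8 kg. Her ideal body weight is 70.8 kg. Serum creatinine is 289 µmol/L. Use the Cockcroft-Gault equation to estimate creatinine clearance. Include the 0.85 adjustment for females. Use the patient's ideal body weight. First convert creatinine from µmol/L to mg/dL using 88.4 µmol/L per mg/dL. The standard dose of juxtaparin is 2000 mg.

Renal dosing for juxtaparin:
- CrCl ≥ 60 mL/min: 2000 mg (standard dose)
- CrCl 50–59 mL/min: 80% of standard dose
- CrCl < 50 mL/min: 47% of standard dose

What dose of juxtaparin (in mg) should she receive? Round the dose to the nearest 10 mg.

SCr = 289 / 88.4 = 3.269 mg/dL
CrCl = (140 − 32) × 70.8 / (72 × 3.269) × 0.85 = 7646.4 / 235.37 × 0.85 ≈ 27.6 mL/min
CrCl ≈ 28 mL/min → bracket < 50 mL/min.
47% of 2000 mg = 940 mg

940 mg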